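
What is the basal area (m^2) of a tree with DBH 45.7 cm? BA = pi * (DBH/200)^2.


D/200 = 45.7/200 = 0.2285 m
(D/200)^2 = 0.2285^2 = 0.05221225
BA = 3.141593 * 0.05221225 = 0.164030 ≈ 0.1640 m^2

0.1640 m^2


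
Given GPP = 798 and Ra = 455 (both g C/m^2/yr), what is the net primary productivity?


NPP = GPP - Ra = 798 - 455 = 343 g C/m^2/yr

343 g C/m^2/yr


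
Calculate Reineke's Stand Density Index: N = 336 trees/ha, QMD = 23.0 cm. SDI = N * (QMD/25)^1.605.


QMD/25 = 23.0/25 = 0.92
(0.92)^1.605 = exp(1.605 * ln(0.92)) = exp(1.605 * (-0.0833816)) = exp(-0.133827) = 0.874741
SDI = 336 * 0.874741 = 293.913 ≈ 294

294


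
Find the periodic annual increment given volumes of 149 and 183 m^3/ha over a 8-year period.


PAI = (V2 - V1) / period = (183 - 149) / 8 = 34 / 8 = 4.25 m^3/ha/yr

4.25 m^3/ha/yr


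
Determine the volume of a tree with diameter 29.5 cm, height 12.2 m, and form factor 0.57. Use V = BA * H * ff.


(D/200)^2 = (29.5/200)^2 = 0.1475^2 = 0.02175625
BA = 3.141593 * 0.02175625 = 0.0683493 m^2
V = 0.0683493 * 12.2 * 0.57 = 0.475301 ≈ 0.475 m^3

0.475 m^3


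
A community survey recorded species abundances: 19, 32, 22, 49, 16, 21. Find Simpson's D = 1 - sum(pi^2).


Total N = 19 + 32 + 22 + 49 + 16 + 21 = 159
Per-species terms:
  p = 19/159 = 0.119497; p^2 = 0.119497^2 = 0.014280
  p = 32/159 = 0.201258; p^2 = 0.201258^2 = 0.040505
  p = 22/159 = 0.138365; p^2 = 0.138365^2 = 0.019145
  p = 49/159 = 0.308176; p^2 = 0.308176^2 = 0.094972
  p = 16/159 = 0.100629; p^2 = 0.100629^2 = 0.010126
  p = 21/159 = 0.132075; p^2 = 0.132075^2 = 0.017444
sum(p^2) = 0.014280 + 0.040505 + 0.019145 + 0.094972 + 0.010126 + 0.017444 = 0.196472
D = 1 - 0.196472 = 0.803528 ≈ 0.8035

0.8035


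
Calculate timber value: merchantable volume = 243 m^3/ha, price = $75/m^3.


Value = 243 * 75 = $18225/ha

$18225/ha


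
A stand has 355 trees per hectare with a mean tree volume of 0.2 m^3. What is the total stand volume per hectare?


V_stand = 355 * 0.2 = 71.0 m^3/ha

71.0 m^3/ha


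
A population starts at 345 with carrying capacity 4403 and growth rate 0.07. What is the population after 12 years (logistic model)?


(K - N0)/N0 = (4403 - 345)/345 = 4058/345 = 11.7623
r*t = 0.07 * 12 = 0.84; exp(-0.84) = 0.431711
11.7623 * 0.431711 = 5.07791
1 + 5.07791 = 6.07791
N = 4403 / 6.07791 = 724.427 ≈ 724

724


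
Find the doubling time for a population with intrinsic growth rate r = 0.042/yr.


td = ln(2) / 0.042 = 0.693147 / 0.042 = 16.5035 ≈ 16.5 years

16.5 years


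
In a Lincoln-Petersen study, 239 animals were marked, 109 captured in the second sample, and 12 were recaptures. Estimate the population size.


N = M * C / R = 239 * 109 / 12 = 26051 / 12 = 2170.92 ≈ 2171

2171 individuals


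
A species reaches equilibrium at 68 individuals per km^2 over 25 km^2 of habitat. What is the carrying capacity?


K = 68 * 25 = 1700 individuals

1700 individuals


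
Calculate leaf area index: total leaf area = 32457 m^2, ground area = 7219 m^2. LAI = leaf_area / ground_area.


LAI = 32457 / 7219 = 4.4961 ≈ 4.50

4.50


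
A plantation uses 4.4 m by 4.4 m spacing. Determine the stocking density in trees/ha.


N = 10000 / 4.4^2 = 10000 / 19.36 = 516.529 ≈ 517 trees/ha

517 trees/ha


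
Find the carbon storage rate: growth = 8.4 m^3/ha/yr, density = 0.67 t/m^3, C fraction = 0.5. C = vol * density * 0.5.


C = 8.4 * 0.67 * 0.5 = 2.814 ≈ 2.81 t C/ha/yr

2.81 t C/ha/yr


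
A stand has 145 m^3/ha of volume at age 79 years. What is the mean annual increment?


MAI = 145 / 79 = 1.8354 ≈ 1.84 m^3/ha/yr

1.84 m^3/ha/yr


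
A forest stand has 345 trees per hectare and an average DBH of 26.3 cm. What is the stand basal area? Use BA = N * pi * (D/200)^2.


(D/200)^2 = (26.3/200)^2 = 0.1315^2 = 0.01729225
Individual BA = 3.141593 * 0.01729225 = 0.0543252 m^2
Stand BA = 345 * 0.0543252 = 18.7422 ≈ 18.74 m^2/ha

18.74 m^2/ha


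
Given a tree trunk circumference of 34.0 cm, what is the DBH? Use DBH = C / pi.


DBH = C / pi = 34.0 / 3.141593 = 10.8225 ≈ 10.82 cm

10.82 cm


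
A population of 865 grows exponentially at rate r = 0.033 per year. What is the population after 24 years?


r*t = 0.033 * 24 = 0.792
exp(0.792) = 2.20781
N = 865 * 2.20781 = 1909.76 ≈ 1910

1910


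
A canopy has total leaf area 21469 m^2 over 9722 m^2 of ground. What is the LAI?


LAI = 21469 / 9722 = 2.2083 ≈ 2.21

2.21


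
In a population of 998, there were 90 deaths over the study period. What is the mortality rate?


Mortality rate = 90 / 998 = 0.090180 ≈ 0.0902

0.0902


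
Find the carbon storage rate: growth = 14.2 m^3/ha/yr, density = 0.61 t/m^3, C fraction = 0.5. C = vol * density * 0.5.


C = 14.2 * 0.61 * 0.5 = 4.331 ≈ 4.33 t C/ha/yr

4.33 t C/ha/yr


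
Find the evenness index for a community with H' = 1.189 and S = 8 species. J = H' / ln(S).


ln(8) = 2.07944
J = H' / ln(S) = 1.189 / 2.07944 = 0.571789 ≈ 0.5718

0.5718


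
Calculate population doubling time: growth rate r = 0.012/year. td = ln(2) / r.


td = ln(2) / 0.012 = 0.693147 / 0.012 = 57.7623 ≈ 57.8 years

57.8 years


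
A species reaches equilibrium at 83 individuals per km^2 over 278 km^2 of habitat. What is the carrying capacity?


K = 83 * 278 = 23074 individuals

23074 individuals


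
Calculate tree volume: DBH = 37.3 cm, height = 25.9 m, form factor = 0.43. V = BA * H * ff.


(D/200)^2 = (37.3/200)^2 = 0.1865^2 = 0.03478225
BA = 3.141593 * 0.03478225 = 0.109272 m^2
V = 0.109272 * 25.9 * 0.43 = 1.21696 ≈ 1.217 m^3

1.217 m^3


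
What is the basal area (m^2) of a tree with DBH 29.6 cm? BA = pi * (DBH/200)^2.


D/200 = 29.6/200 = 0.148 m
(D/200)^2 = 0.148^2 = 0.021904
BA = 3.141593 * 0.021904 = 0.0688135 ≈ 0.0688 m^2

0.0688 m^2


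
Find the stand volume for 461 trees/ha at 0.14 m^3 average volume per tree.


V_stand = 461 * 0.14 = 64.54 ≈ 64.5 m^3/ha

64.5 m^3/ha


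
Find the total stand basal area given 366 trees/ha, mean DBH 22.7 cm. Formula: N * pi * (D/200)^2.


(D/200)^2 = (22.7/200)^2 = 0.1135^2 = 0.01288225
Individual BA = 3.141593 * 0.01288225 = 0.0404708 m^2
Stand BA = 366 * 0.0404708 = 14.8123 ≈ 14.81 m^2/ha

14.81 m^2/ha


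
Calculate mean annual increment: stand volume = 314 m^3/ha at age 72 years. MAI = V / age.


MAI = 314 / 72 = 4.3611 ≈ 4.36 m^3/ha/yr

4.36 m^3/ha/yr


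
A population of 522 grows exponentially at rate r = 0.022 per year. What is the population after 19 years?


r*t = 0.022 * 19 = 0.418
exp(0.418) = 1.51892
N = 522 * 1.51892 = 792.876 ≈ 793

793


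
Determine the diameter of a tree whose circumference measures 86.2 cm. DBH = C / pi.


DBH = C / pi = 86.2 / 3.141593 = 27.4383 ≈ 27.44 cm

27.44 cm


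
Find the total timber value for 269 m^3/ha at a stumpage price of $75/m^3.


Value = 269 * 75 = $20175/ha

$20175/ha


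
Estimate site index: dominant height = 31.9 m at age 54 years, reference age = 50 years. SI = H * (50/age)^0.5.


50/54 = 0.925926
(0.925926)^0.5 = 0.962250
SI = 31.9 * 0.962250 = 30.6958 ≈ 30.7 m

30.7 m


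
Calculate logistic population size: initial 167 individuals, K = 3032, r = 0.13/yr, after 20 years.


(K - N0)/N0 = (3032 - 167)/167 = 2865/167 = 17.1557
r*t = 0.13 * 20 = 2.6; exp(-2.6) = 0.0742736
17.1557 * 0.0742736 = 1.27422
1 + 1.27422 = 2.27422
N = 3032 / 2.27422 = 1333.20 ≈ 1333

1333


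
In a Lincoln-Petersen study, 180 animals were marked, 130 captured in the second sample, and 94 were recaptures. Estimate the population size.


N = M * C / R = 180 * 130 / 94 = 23400 / 94 = 248.94 ≈ 249

249 individuals


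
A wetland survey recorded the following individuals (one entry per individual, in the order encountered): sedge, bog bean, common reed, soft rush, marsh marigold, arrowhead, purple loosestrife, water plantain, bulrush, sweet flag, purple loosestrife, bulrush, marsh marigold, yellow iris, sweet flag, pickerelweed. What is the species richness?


Total individuals logged = 16
Distinct species (count of individuals): sedge (1), bog bean (1), common reed (1), soft rush (1), marsh marigold (2), arrowhead (1), purple loosestrife (2), water plantain (1), bulrush (2), sweet flag (2), yellow iris (1), pickerelweed (1)
Species richness = number of distinct species = 12

12


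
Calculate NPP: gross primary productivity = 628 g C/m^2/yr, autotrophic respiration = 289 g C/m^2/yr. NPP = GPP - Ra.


NPP = GPP - Ra = 628 - 289 = 339 g C/m^2/yr

339 g C/m^2/yr


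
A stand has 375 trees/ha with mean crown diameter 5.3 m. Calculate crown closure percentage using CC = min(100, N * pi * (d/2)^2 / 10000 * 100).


(d/2)^2 = (5.3/2)^2 = 2.65^2 = 7.0225
Crown area = 3.141593 * 7.0225 = 22.0618 m^2
N * area / 10000 * 100 = 375 * 22.0618 / 10000 * 100 = 82.7318
CC = min(100, 82.7318) = 82.7318 ≈ 82.7%

82.7%


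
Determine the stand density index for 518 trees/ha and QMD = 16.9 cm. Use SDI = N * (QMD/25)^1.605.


QMD/25 = 16.9/25 = 0.676
(0.676)^1.605 = exp(1.605 * ln(0.676)) = exp(1.605 * (-0.391562)) = exp(-0.628457) = 0.533414
SDI = 518 * 0.533414 = 276.308 ≈ 276

276


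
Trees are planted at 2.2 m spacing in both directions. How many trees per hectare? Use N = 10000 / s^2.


N = 10000 / 2.2^2 = 10000 / 4.84 = 2066.12 ≈ 2066 trees/ha

2066 trees/ha


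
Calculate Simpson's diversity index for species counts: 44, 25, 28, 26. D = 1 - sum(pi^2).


Total N = 44 + 25 + 28 + 26 = 123
Per-species terms:
  p = 44/123 = 0.357724; p^2 = 0.357724^2 = 0.127966
  p = 25/123 = 0.203252; p^2 = 0.203252^2 = 0.041311
  p = 28/123 = 0.227642; p^2 = 0.227642^2 = 0.051821
  p = 26/123 = 0.211382; p^2 = 0.211382^2 = 0.044682
sum(p^2) = 0.127966 + 0.041311 + 0.051821 + 0.044682 = 0.265780
D = 1 - 0.265780 = 0.734220 ≈ 0.7342

0.7342


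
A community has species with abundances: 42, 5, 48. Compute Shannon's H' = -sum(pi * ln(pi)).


Total N = 42 + 5 + 48 = 95
Per-species terms:
  p = 42/95 = 0.442105; ln(p) = -0.816208; p*ln(p) = 0.442105 * (-0.816208) = -0.360850
  p = 5/95 = 0.052632; ln(p) = -2.944431; p*ln(p) = 0.052632 * (-2.944431) = -0.154971
  p = 48/95 = 0.505263; ln(p) = -0.682676; p*ln(p) = 0.505263 * (-0.682676) = -0.344931
sum(p*ln(p)) = (-0.360850) + (-0.154971) + (-0.344931) = -0.860752
H' = -(-0.860752) = 0.860752 ≈ 0.8608

0.8608


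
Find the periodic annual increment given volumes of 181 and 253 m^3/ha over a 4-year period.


PAI = (V2 - V1) / period = (253 - 181) / 4 = 72 / 4 = 18.00 m^3/ha/yr

18.00 m^3/ha/yr


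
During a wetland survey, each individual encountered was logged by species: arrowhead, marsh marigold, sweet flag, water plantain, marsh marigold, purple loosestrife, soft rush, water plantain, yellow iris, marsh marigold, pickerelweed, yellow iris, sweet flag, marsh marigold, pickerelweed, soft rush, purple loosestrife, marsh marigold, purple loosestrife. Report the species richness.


Total individuals logged = 19
Distinct species (count of individuals): arrowhead (1), marsh marigold (5), sweet flag (2), water plantain (2), purple loosestrife (3), soft rush (2), yellow iris (2), pickerelweed (2)
Species richness = number of distinct species = 8

8


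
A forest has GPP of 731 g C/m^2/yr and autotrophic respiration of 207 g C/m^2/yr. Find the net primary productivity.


NPP = GPP - Ra = 731 - 207 = 524 g C/m^2/yr

524 g C/m^2/yr


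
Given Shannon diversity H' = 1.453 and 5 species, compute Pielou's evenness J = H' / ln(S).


ln(5) = 1.60944
J = H' / ln(S) = 1.453 / 1.60944 = 0.902798 ≈ 0.9028

0.9028


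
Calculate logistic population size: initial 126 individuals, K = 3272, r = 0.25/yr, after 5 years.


(K - N0)/N0 = (3272 - 126)/126 = 3146/126 = 24.9683
r*t = 0.25 * 5 = 1.25; exp(-1.25) = 0.286505
24.9683 * 0.286505 = 7.15354
1 + 7.15354 = 8.15354
N = 3272 / 8.15354 = 401.298 ≈ 401

401


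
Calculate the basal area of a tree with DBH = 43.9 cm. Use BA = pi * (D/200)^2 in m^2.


D/200 = 43.9/200 = 0.2195 m
(D/200)^2 = 0.2195^2 = 0.04818025
BA = 3.141593 * 0.04818025 = 0.151363 ≈ 0.1514 m^2

0.1514 m^2


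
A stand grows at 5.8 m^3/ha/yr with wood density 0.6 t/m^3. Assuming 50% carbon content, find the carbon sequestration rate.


C = 5.8 * 0.6 * 0.5 = 1.74 t C/ha/yr

1.74 t C/ha/yr


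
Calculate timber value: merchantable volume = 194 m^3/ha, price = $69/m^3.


Value = 194 * 69 = $13386/ha

$13386/ha


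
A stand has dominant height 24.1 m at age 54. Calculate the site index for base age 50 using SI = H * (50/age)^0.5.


50/54 = 0.925926
(0.925926)^0.5 = 0.962250
SI = 24.1 * 0.962250 = 23.1902 ≈ 23.2 m

23.2 m


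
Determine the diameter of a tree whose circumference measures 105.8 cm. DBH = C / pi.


DBH = C / pi = 105.8 / 3.141593 = 33.6772 ≈ 33.68 cm

33.68 cm


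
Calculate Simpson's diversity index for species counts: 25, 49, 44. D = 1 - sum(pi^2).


Total N = 25 + 49 + 44 = 118
Per-species terms:
  p = 25/118 = 0.211864; p^2 = 0.211864^2 = 0.044886
  p = 49/118 = 0.415254; p^2 = 0.415254^2 = 0.172436
  p = 44/118 = 0.372881; p^2 = 0.372881^2 = 0.139040
sum(p^2) = 0.044886 + 0.172436 + 0.139040 = 0.356362
D = 1 - 0.356362 = 0.643638 ≈ 0.6436

0.6436


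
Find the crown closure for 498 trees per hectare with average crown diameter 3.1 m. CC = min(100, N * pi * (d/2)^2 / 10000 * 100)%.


(d/2)^2 = (3.1/2)^2 = 1.55^2 = 2.4025
Crown area = 3.141593 * 2.4025 = 7.54768 m^2
N * area / 10000 * 100 = 498 * 7.54768 / 10000 * 100 = 37.5874
CC = min(100, 37.5874) = 37.5874 ≈ 37.6%

37.6%


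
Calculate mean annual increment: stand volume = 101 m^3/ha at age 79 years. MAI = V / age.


MAI = 101 / 79 = 1.2785 ≈ 1.28 m^3/ha/yr

1.28 m^3/ha/yr


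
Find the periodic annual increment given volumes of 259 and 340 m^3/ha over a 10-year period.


PAI = (V2 - V1) / period = (340 - 259) / 10 = 81 / 10 = 8.10 m^3/ha/yr

8.10 m^3/ha/yr


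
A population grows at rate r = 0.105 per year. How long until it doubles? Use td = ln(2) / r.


td = ln(2) / 0.105 = 0.693147 / 0.105 = 6.60140 ≈ 6.6 years

6.6 years


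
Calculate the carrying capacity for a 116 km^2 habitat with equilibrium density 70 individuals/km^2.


K = 70 * 116 = 8120 individuals

8120 individuals


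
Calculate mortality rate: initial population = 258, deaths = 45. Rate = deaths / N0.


Mortality rate = 45 / 258 = 0.174419 ≈ 0.1744

0.1744


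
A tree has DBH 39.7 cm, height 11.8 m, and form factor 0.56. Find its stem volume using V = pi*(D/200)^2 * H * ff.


(D/200)^2 = (39.7/200)^2 = 0.1985^2 = 0.03940225
BA = 3.141593 * 0.03940225 = 0.123786 m^2
V = 0.123786 * 11.8 * 0.56 = 0.817978 ≈ 0.818 m^3

0.818 m^3


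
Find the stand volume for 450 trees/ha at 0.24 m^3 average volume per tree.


V_stand = 450 * 0.24 = 108.0 m^3/ha

108.0 m^3/ha


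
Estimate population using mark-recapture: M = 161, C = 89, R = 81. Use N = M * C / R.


N = M * C / R = 161 * 89 / 81 = 14329 / 81 = 176.90 ≈ 177

177 individuals


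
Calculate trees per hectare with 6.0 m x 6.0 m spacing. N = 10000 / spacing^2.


N = 10000 / 6.0^2 = 10000 / 36 = 277.778 ≈ 278 trees/ha

278 trees/ha


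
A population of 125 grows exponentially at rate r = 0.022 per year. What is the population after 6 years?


r*t = 0.022 * 6 = 0.132
exp(0.132) = 1.14111
N = 125 * 1.14111 = 142.639 ≈ 143

143


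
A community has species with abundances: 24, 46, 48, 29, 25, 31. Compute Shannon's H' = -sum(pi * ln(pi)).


Total N = 24 + 46 + 48 + 29 + 25 + 31 = 203
Per-species terms:
  p = 24/203 = 0.118227; ln(p) = -2.135149; p*ln(p) = 0.118227 * (-2.135149) = -0.252432
  p = 46/203 = 0.226601; ln(p) = -1.484565; p*ln(p) = 0.226601 * (-1.484565) = -0.336404
  p = 48/203 = 0.236453; ln(p) = -1.442006; p*ln(p) = 0.236453 * (-1.442006) = -0.340967
  p = 29/203 = 0.142857; ln(p) = -1.945911; p*ln(p) = 0.142857 * (-1.945911) = -0.277987
  p = 25/203 = 0.123153; ln(p) = -2.094328; p*ln(p) = 0.123153 * (-2.094328) = -0.257923
  p = 31/203 = 0.152709; ln(p) = -1.879221; p*ln(p) = 0.152709 * (-1.879221) = -0.286974
sum(p*ln(p)) = (-0.252432) + (-0.336404) + (-0.340967) + (-0.277987) + (-0.257923) + (-0.286974) = -1.752687
H' = -(-1.752687) = 1.752687 ≈ 1.7527

1.7527


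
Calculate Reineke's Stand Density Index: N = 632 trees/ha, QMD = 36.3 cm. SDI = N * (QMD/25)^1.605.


QMD/25 = 36.3/25 = 1.452
(1.452)^1.605 = exp(1.605 * ln(1.452)) = exp(1.605 * 0.372942) = exp(0.598572) = 1.81952
SDI = 632 * 1.81952 = 1149.94 ≈ 1150

1150


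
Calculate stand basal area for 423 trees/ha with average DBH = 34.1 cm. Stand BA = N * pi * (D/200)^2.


(D/200)^2 = (34.1/200)^2 = 0.1705^2 = 0.02907025
Individual BA = 3.141593 * 0.02907025 = 0.0913269 m^2
Stand BA = 423 * 0.0913269 = 38.6313 ≈ 38.63 m^2/ha

38.63 m^2/ha


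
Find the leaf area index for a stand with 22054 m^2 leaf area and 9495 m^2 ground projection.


LAI = 22054 / 9495 = 2.3227 ≈ 2.32

2.32


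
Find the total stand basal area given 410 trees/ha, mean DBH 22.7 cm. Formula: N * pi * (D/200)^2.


(D/200)^2 = (22.7/200)^2 = 0.1135^2 = 0.01288225
Individual BA = 3.141593 * 0.01288225 = 0.0404708 m^2
Stand BA = 410 * 0.0404708 = 16.5930 ≈ 16.59 m^2/ha

16.59 m^2/ha


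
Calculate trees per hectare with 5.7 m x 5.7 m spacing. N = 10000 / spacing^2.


N = 10000 / 5.7^2 = 10000 / 32.49 = 307.787 ≈ 308 trees/ha

308 trees/ha


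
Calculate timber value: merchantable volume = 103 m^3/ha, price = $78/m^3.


Value = 103 * 78 = $8034/ha

$8034/ha


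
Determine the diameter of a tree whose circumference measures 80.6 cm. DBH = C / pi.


DBH = C / pi = 80.6 / 3.141593 = 25.6558 ≈ 25.66 cm

25.66 cm


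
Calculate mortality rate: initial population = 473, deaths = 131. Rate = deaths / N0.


Mortality rate = 131 / 473 = 0.276956 ≈ 0.2770

0.2770


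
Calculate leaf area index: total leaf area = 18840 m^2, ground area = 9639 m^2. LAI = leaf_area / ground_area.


LAI = 18840 / 9639 = 1.9546 ≈ 1.95

1.95


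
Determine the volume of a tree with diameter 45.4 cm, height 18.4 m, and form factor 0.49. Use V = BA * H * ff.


(D/200)^2 = (45.4/200)^2 = 0.227^2 = 0.051529
BA = 3.141593 * 0.051529 = 0.161883 m^2
V = 0.161883 * 18.4 * 0.49 = 1.45954 ≈ 1.460 m^3

1.460 m^3


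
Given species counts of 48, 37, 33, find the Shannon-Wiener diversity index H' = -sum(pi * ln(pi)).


Total N = 48 + 37 + 33 = 118
Per-species terms:
  p = 48/118 = 0.406780; ln(p) = -0.899483; p*ln(p) = 0.406780 * (-0.899483) = -0.365892
  p = 37/118 = 0.313559; ln(p) = -1.159768; p*ln(p) = 0.313559 * (-1.159768) = -0.363656
  p = 33/118 = 0.279661; ln(p) = -1.274177; p*ln(p) = 0.279661 * (-1.274177) = -0.356338
sum(p*ln(p)) = (-0.365892) + (-0.363656) + (-0.356338) = -1.085886
H' = -(-1.085886) = 1.085886 ≈ 1.0859

1.0859


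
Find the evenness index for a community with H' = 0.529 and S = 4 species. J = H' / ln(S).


ln(4) = 1.38629
J = H' / ln(S) = 0.529 / 1.38629 = 0.381594 ≈ 0.3816

0.3816


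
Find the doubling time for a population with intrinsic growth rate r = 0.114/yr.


td = ln(2) / 0.114 = 0.693147 / 0.114 = 6.08024 ≈ 6.1 years

6.1 years


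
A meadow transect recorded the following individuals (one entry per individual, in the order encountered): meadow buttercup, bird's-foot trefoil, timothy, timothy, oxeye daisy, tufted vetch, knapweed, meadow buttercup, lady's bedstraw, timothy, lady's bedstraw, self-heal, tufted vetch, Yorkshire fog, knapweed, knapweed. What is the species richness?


Total individuals logged = 16
Distinct species (count of individuals): meadow buttercup (2), bird's-foot trefoil (1), timothy (3), oxeye daisy (1), tufted vetch (2), knapweed (3), lady's bedstraw (2), self-heal (1), Yorkshire fog (1)
Species richness = number of distinct species = 9

9


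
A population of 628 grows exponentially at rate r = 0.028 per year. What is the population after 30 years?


r*t = 0.028 * 30 = 0.84
exp(0.84) = 2.31637
N = 628 * 2.31637 = 1454.68 ≈ 1455

1455


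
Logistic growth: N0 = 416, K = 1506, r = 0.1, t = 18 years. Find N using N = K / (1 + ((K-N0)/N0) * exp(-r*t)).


(K - N0)/N0 = (1506 - 416)/416 = 1090/416 = 2.62019
r*t = 0.1 * 18 = 1.8; exp(-1.8) = 0.165299
2.62019 * 0.165299 = 0.433115
1 + 0.433115 = 1.43312
N = 1506 / 1.43312 = 1050.85 ≈ 1051

1051


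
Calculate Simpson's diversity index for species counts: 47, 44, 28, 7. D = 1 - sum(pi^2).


Total N = 47 + 44 + 28 + 7 = 126
Per-species terms:
  p = 47/126 = 0.373016; p^2 = 0.373016^2 = 0.139141
  p = 44/126 = 0.349206; p^2 = 0.349206^2 = 0.121945
  p = 28/126 = 0.222222; p^2 = 0.222222^2 = 0.049383
  p = 7/126 = 0.055556; p^2 = 0.055556^2 = 0.003086
sum(p^2) = 0.139141 + 0.121945 + 0.049383 + 0.003086 = 0.313555
D = 1 - 0.313555 = 0.686445 ≈ 0.6864

0.6864


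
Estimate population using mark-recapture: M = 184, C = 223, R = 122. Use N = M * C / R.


N = M * C / R = 184 * 223 / 122 = 41032 / 122 = 336.33 ≈ 336

336 individuals


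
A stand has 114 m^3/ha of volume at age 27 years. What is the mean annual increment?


MAI = 114 / 27 = 4.2222 ≈ 4.22 m^3/ha/yr

4.22 m^3/ha/yr


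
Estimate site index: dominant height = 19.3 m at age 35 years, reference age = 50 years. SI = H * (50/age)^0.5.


50/35 = 1.42857
(1.42857)^0.5 = 1.19523
SI = 19.3 * 1.19523 = 23.0679 ≈ 23.1 m

23.1 m


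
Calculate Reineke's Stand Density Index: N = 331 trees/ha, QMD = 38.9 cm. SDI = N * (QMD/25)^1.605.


QMD/25 = 38.9/25 = 1.556
(1.556)^1.605 = exp(1.605 * ln(1.556)) = exp(1.605 * 0.442118) = exp(0.709599) = 2.03318
SDI = 331 * 2.03318 = 672.983 ≈ 673

673


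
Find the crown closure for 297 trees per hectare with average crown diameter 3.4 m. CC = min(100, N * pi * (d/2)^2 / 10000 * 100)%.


(d/2)^2 = (3.4/2)^2 = 1.7^2 = 2.89
Crown area = 3.141593 * 2.89 = 9.07920 m^2
N * area / 10000 * 100 = 297 * 9.07920 / 10000 * 100 = 26.9652
CC = min(100, 26.9652) = 26.9652 ≈ 27.0%

27.0%


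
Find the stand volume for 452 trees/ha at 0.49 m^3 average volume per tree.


V_stand = 452 * 0.49 = 221.48 ≈ 221.5 m^3/ha

221.5 m^3/ha


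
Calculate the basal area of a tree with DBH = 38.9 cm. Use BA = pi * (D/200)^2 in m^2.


D/200 = 38.9/200 = 0.1945 m
(D/200)^2 = 0.1945^2 = 0.03783025
BA = 3.141593 * 0.03783025 = 0.118847 ≈ 0.1188 m^2

0.1188 m^2


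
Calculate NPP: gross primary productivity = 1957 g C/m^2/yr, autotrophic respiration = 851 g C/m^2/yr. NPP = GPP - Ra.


NPP = GPP - Ra = 1957 - 851 = 1106 g C/m^2/yr

1106 g C/m^2/yr


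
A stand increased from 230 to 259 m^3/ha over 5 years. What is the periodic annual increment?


PAI = (V2 - V1) / period = (259 - 230) / 5 = 29 / 5 = 5.80 m^3/ha/yr

5.80 m^3/ha/yr


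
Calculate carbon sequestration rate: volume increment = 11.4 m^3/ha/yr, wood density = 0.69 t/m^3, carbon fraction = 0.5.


C = 11.4 * 0.69 * 0.5 = 3.933 ≈ 3.93 t C/ha/yr

3.93 t C/ha/yr


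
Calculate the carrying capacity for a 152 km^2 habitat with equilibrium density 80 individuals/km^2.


K = 80 * 152 = 12160 individuals

12160 individuals


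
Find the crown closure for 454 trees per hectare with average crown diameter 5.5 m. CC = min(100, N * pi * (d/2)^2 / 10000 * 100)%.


(d/2)^2 = (5.5/2)^2 = 2.75^2 = 7.5625
Crown area = 3.141593 * 7.5625 = 23.7583 m^2
N * area / 10000 * 100 = 454 * 23.7583 / 10000 * 100 = 107.863
CC = min(100, 107.863) = 100%

100%


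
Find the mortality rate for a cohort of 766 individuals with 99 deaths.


Mortality rate = 99 / 766 = 0.129243 ≈ 0.1292

0.1292


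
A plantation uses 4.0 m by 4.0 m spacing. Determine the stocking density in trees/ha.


N = 10000 / 4.0^2 = 10000 / 16 = 625.000 ≈ 625 trees/ha

625 trees/ha


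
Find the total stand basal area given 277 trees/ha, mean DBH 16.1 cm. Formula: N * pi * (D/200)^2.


(D/200)^2 = (16.1/200)^2 = 0.0805^2 = 0.00648025
Individual BA = 3.141593 * 0.00648025 = 0.0203583 m^2
Stand BA = 277 * 0.0203583 = 5.63925 ≈ 5.64 m^2/ha

5.64 m^2/ha


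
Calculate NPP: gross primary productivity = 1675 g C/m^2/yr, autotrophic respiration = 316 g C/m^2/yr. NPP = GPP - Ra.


NPP = GPP - Ra = 1675 - 316 = 1359 g C/m^2/yr

1359 g C/m^2/yr


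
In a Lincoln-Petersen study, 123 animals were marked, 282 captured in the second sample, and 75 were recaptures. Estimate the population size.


N = M * C / R = 123 * 282 / 75 = 34686 / 75 = 462.48 ≈ 462

462 individuals


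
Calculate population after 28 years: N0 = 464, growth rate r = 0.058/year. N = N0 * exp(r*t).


r*t = 0.058 * 28 = 1.624
exp(1.624) = 5.07334
N = 464 * 5.07334 = 2354.03 ≈ 2354

2354


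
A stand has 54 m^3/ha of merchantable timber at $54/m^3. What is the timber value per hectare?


Value = 54 * 54 = $2916/ha

$2916/ha


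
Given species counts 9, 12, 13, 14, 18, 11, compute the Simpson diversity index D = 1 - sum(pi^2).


Total N = 9 + 12 + 13 + 14 + 18 + 11 = 77
Per-species terms:
  p = 9/77 = 0.116883; p^2 = 0.116883^2 = 0.013662
  p = 12/77 = 0.155844; p^2 = 0.155844^2 = 0.024287
  p = 13/77 = 0.168831; p^2 = 0.168831^2 = 0.028504
  p = 14/77 = 0.181818; p^2 = 0.181818^2 = 0.033058
  p = 18/77 = 0.233766; p^2 = 0.233766^2 = 0.054647
  p = 11/77 = 0.142857; p^2 = 0.142857^2 = 0.020408
sum(p^2) = 0.013662 + 0.024287 + 0.028504 + 0.033058 + 0.054647 + 0.020408 = 0.174566
D = 1 - 0.174566 = 0.825434 ≈ 0.8254

0.8254


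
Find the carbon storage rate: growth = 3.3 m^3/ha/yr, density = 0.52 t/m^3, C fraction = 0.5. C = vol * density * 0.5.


C = 3.3 * 0.52 * 0.5 = 0.858 ≈ 0.86 t C/ha/yr

0.86 t C/ha/yr


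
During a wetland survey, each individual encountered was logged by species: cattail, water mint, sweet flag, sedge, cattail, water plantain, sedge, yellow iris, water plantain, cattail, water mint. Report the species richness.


Total individuals logged = 11
Distinct species (count of individuals): cattail (3), water mint (2), sweet flag (1), sedge (2), water plantain (2), yellow iris (1)
Species richness = number of distinct species = 6

6


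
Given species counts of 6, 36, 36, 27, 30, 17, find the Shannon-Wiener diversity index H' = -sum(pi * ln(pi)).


Total N = 6 + 36 + 36 + 27 + 30 + 17 = 152
Per-species terms:
  p = 6/152 = 0.039474; ln(p) = -3.232113; p*ln(p) = 0.039474 * (-3.232113) = -0.127584
  p = 36/152 = 0.236842; ln(p) = -1.440362; p*ln(p) = 0.236842 * (-1.440362) = -0.341138
  p = 36/152 = 0.236842; ln(p) = -1.440362; p*ln(p) = 0.236842 * (-1.440362) = -0.341138
  p = 27/152 = 0.177632; ln(p) = -1.728041; p*ln(p) = 0.177632 * (-1.728041) = -0.306955
  p = 30/152 = 0.197368; ln(p) = -1.622685; p*ln(p) = 0.197368 * (-1.622685) = -0.320266
  p = 17/152 = 0.111842; ln(p) = -2.190668; p*ln(p) = 0.111842 * (-2.190668) = -0.245009
sum(p*ln(p)) = (-0.127584) + (-0.341138) + (-0.341138) + (-0.306955) + (-0.320266) + (-0.245009) = -1.682090
H' = -(-1.682090) = 1.682090 ≈ 1.6821

1.6821


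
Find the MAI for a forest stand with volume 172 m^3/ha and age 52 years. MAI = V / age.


MAI = 172 / 52 = 3.3077 ≈ 3.31 m^3/ha/yr

3.31 m^3/ha/yr


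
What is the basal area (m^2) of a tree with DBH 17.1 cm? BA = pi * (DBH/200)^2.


D/200 = 17.1/200 = 0.0855 m
(D/200)^2 = 0.0855^2 = 0.00731025
BA = 3.141593 * 0.00731025 = 0.0229658 ≈ 0.0230 m^2

0.0230 m^2


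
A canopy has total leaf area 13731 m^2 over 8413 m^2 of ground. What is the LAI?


LAI = 13731 / 8413 = 1.6321 ≈ 1.63

1.63


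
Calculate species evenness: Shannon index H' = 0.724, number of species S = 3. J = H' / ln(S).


ln(3) = 1.09861
J = H' / ln(S) = 0.724 / 1.09861 = 0.659015 ≈ 0.6590

0.6590


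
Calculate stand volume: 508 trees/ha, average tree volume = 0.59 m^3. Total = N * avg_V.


V_stand = 508 * 0.59 = 299.72 ≈ 299.7 m^3/ha

299.7 m^3/ha


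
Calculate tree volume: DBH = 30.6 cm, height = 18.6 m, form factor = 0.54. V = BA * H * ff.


(D/200)^2 = (30.6/200)^2 = 0.153^2 = 0.023409
BA = 3.141593 * 0.023409 = 0.0735416 m^2
V = 0.0735416 * 18.6 * 0.54 = 0.738652 ≈ 0.739 m^3

0.739 m^3


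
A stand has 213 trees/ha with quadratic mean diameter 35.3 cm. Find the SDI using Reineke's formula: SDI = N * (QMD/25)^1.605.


QMD/25 = 35.3/25 = 1.412
(1.412)^1.605 = exp(1.605 * ln(1.412)) = exp(1.605 * 0.345007) = exp(0.553736) = 1.73974
SDI = 213 * 1.73974 = 370.565 ≈ 371

371


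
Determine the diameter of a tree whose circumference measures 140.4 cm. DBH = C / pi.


DBH = C / pi = 140.4 / 3.141593 = 44.6907 ≈ 44.69 cm

44.69 cm


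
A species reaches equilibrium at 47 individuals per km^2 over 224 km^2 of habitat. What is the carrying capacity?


K = 47 * 224 = 10528 individuals

10528 individuals


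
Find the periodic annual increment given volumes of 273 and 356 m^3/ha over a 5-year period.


PAI = (V2 - V1) / period = (356 - 273) / 5 = 83 / 5 = 16.60 m^3/ha/yr

16.60 m^3/ha/yr


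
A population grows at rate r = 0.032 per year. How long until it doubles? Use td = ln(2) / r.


td = ln(2) / 0.032 = 0.693147 / 0.032 = 21.6608 ≈ 21.7 years

21.7 years


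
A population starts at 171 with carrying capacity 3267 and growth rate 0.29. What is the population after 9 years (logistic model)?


(K - N0)/N0 = (3267 - 171)/171 = 3096/171 = 18.1053
r*t = 0.29 * 9 = 2.61; exp(-2.61) = 0.0735345
18.1053 * 0.0735345 = 1.33136
1 + 1.33136 = 2.33136
N = 3267 / 2.33136 = 1401.33 ≈ 1401

1401


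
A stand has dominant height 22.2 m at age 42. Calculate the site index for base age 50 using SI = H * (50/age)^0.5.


50/42 = 1.19048
(1.19048)^0.5 = 1.09109
SI = 22.2 * 1.09109 = 24.2222 ≈ 24.2 m

24.2 m


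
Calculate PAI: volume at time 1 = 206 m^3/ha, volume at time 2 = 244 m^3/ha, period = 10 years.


PAI = (V2 - V1) / period = (244 - 206) / 10 = 38 / 10 = 3.80 m^3/ha/yr

3.80 m^3/ha/yr


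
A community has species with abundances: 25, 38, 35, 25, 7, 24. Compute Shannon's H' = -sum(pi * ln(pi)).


Total N = 25 + 38 + 35 + 25 + 7 + 24 = 154
Per-species terms:
  p = 25/154 = 0.162338; ln(p) = -1.818075; p*ln(p) = 0.162338 * (-1.818075) = -0.295143
  p = 38/154 = 0.246753; ln(p) = -1.399367; p*ln(p) = 0.246753 * (-1.399367) = -0.345298
  p = 35/154 = 0.227273; ln(p) = -1.481603; p*ln(p) = 0.227273 * (-1.481603) = -0.336728
  p = 25/154 = 0.162338; ln(p) = -1.818075; p*ln(p) = 0.162338 * (-1.818075) = -0.295143
  p = 7/154 = 0.045455; ln(p) = -3.091032; p*ln(p) = 0.045455 * (-3.091032) = -0.140503
  p = 24/154 = 0.155844; ln(p) = -1.858900; p*ln(p) = 0.155844 * (-1.858900) = -0.289698
sum(p*ln(p)) = (-0.295143) + (-0.345298) + (-0.336728) + (-0.295143) + (-0.140503) + (-0.289698) = -1.702513
H' = -(-1.702513) = 1.702513 ≈ 1.7025

1.7025


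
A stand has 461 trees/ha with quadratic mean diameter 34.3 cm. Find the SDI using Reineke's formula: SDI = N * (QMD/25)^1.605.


QMD/25 = 34.3/25 = 1.372
(1.372)^1.605 = exp(1.605 * ln(1.372)) = exp(1.605 * 0.316270) = exp(0.507613) = 1.66132
SDI = 461 * 1.66132 = 765.869 ≈ 766

766


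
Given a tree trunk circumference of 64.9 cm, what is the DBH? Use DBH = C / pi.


DBH = C / pi = 64.9 / 3.141593 = 20.6583 ≈ 20.66 cm

20.66 cm


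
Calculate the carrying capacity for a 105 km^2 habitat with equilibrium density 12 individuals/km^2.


K = 12 * 105 = 1260 individuals

1260 individuals


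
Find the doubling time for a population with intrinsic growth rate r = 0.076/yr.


td = ln(2) / 0.076 = 0.693147 / 0.076 = 9.12036 ≈ 9.1 years

9.1 years


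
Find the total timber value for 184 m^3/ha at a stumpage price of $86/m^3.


Value = 184 * 86 = $15824/ha

$15824/ha


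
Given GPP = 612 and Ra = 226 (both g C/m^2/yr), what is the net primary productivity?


NPP = GPP - Ra = 612 - 226 = 386 g C/m^2/yr

386 g C/m^2/yr


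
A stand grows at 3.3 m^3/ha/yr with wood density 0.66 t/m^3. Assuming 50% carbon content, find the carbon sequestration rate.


C = 3.3 * 0.66 * 0.5 = 1.089 ≈ 1.09 t C/ha/yr

1.09 t C/ha/yr


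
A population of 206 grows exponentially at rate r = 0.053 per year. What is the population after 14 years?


r*t = 0.053 * 14 = 0.742
exp(0.742) = 2.10013
N = 206 * 2.10013 = 432.627 ≈ 433

433


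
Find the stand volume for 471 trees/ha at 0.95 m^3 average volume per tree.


V_stand = 471 * 0.95 = 447.45 ≈ 447.5 m^3/ha

447.5 m^3/ha


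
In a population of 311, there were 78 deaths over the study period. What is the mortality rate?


Mortality rate = 78 / 311 = 0.250804 ≈ 0.2508

0.2508


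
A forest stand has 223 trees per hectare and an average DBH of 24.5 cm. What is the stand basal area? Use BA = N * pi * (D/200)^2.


(D/200)^2 = (24.5/200)^2 = 0.1225^2 = 0.01500625
Individual BA = 3.141593 * 0.01500625 = 0.0471435 m^2
Stand BA = 223 * 0.0471435 = 10.5130 ≈ 10.51 m^2/ha

10.51 m^2/ha


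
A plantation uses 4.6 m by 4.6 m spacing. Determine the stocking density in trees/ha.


N = 10000 / 4.6^2 = 10000 / 21.16 = 472.590 ≈ 473 trees/ha

473 trees/ha


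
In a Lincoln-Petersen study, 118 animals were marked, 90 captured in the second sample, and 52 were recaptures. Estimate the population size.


N = M * C / R = 118 * 90 / 52 = 10620 / 52 = 204.23 ≈ 204

204 individuals


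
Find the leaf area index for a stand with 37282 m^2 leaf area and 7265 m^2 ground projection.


LAI = 37282 / 7265 = 5.1317 ≈ 5.13

5.13


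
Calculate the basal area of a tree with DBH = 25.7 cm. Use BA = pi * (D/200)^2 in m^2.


D/200 = 25.7/200 = 0.1285 m
(D/200)^2 = 0.1285^2 = 0.01651225
BA = 3.141593 * 0.01651225 = 0.0518748 ≈ 0.0519 m^2

0.0519 m^2


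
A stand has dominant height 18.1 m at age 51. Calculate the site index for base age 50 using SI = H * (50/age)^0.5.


50/51 = 0.980392
(0.980392)^0.5 = 0.990147
SI = 18.1 * 0.990147 = 17.9217 ≈ 17.9 m

17.9 m


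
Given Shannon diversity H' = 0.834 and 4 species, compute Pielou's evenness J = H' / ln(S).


ln(4) = 1.38629
J = H' / ln(S) = 0.834 / 1.38629 = 0.601606 ≈ 0.6016

0.6016


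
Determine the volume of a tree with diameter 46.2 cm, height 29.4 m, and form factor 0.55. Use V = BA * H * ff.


(D/200)^2 = (46.2/200)^2 = 0.231^2 = 0.053361
BA = 3.141593 * 0.053361 = 0.167639 m^2
V = 0.167639 * 29.4 * 0.55 = 2.71072 ≈ 2.711 m^3

2.711 m^3


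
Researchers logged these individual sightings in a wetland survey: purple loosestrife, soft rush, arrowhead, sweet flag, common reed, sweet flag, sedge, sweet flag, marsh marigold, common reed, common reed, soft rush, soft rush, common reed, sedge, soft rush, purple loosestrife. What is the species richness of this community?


Total individuals logged = 17
Distinct species (count of individuals): purple loosestrife (2), soft rush (4), arrowhead (1), sweet flag (3), common reed (4), sedge (2), marsh marigold (1)
Species richness = number of distinct species = 7

7


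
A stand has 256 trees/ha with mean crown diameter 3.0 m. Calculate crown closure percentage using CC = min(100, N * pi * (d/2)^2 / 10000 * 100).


(d/2)^2 = (3.0/2)^2 = 1.5^2 = 2.25
Crown area = 3.141593 * 2.25 = 7.06858 m^2
N * area / 10000 * 100 = 256 * 7.06858 / 10000 * 100 = 18.0956
CC = min(100, 18.0956) = 18.0956 ≈ 18.1%

18.1%


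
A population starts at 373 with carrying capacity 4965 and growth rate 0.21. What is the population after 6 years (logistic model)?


(K - N0)/N0 = (4965 - 373)/373 = 4592/373 = 12.3110
r*t = 0.21 * 6 = 1.26; exp(-1.26) = 0.283654
12.3110 * 0.283654 = 3.49206
1 + 3.49206 = 4.49206
N = 4965 / 4.49206 = 1105.28 ≈ 1105

1105


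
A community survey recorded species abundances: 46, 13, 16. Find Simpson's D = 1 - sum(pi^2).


Total N = 46 + 13 + 16 = 75
Per-species terms:
  p = 46/75 = 0.613333; p^2 = 0.613333^2 = 0.376177
  p = 13/75 = 0.173333; p^2 = 0.173333^2 = 0.030044
  p = 16/75 = 0.213333; p^2 = 0.213333^2 = 0.045511
sum(p^2) = 0.376177 + 0.030044 + 0.045511 = 0.451732
D = 1 - 0.451732 = 0.548268 ≈ 0.5483

0.5483


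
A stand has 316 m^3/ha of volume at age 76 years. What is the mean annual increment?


MAI = 316 / 76 = 4.1579 ≈ 4.16 m^3/ha/yr

4.16 m^3/ha/yr


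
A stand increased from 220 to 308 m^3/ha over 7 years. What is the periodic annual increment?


PAI = (V2 - V1) / period = (308 - 220) / 7 = 88 / 7 = 12.5714 ≈ 12.57 m^3/ha/yr

12.57 m^3/ha/yr


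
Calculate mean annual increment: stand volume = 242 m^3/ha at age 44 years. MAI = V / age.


MAI = 242 / 44 = 5.50 m^3/ha/yr

5.50 m^3/ha/yr


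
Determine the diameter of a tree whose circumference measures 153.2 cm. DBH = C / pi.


DBH = C / pi = 153.2 / 3.141593 = 48.7651 ≈ 48.77 cm

48.77 cm


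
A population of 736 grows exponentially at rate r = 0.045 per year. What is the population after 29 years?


r*t = 0.045 * 29 = 1.305
exp(1.305) = 3.68769
N = 736 * 3.68769 = 2714.14 ≈ 2714

2714


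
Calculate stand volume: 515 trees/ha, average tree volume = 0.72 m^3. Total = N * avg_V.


V_stand = 515 * 0.72 = 370.8 m^3/ha

370.8 m^3/ha


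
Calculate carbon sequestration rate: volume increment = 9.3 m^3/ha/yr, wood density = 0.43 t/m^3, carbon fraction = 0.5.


C = 9.3 * 0.43 * 0.5 = 1.9995 ≈ 2.00 t C/ha/yr

2.00 t C/ha/yr


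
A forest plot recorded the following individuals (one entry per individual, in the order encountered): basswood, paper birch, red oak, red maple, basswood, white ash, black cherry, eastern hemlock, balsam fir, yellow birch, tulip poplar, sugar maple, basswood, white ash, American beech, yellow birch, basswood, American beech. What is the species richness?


Total individuals logged = 18
Distinct species (count of individuals): basswood (4), paper birch (1), red oak (1), red maple (1), white ash (2), black cherry (1), eastern hemlock (1), balsam fir (1), yellow birch (2), tulip poplar (1), sugar maple (1), American beech (2)
Species richness = number of distinct species = 12

12


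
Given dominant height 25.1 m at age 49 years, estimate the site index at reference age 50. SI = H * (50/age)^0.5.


50/49 = 1.02041
(1.02041)^0.5 = 1.01015
SI = 25.1 * 1.01015 = 25.3548 ≈ 25.4 m

25.4 m


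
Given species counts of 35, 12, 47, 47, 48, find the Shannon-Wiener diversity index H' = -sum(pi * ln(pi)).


Total N = 35 + 12 + 47 + 47 + 48 = 189
Per-species terms:
  p = 35/189 = 0.185185; ln(p) = -1.686400; p*ln(p) = 0.185185 * (-1.686400) = -0.312296
  p = 12/189 = 0.063492; ln(p) = -2.756841; p*ln(p) = 0.063492 * (-2.756841) = -0.175037
  p = 47/189 = 0.248677; ln(p) = -1.391600; p*ln(p) = 0.248677 * (-1.391600) = -0.346059
  p = 47/189 = 0.248677; ln(p) = -1.391600; p*ln(p) = 0.248677 * (-1.391600) = -0.346059
  p = 48/189 = 0.253968; ln(p) = -1.370547; p*ln(p) = 0.253968 * (-1.370547) = -0.348075
sum(p*ln(p)) = (-0.312296) + (-0.175037) + (-0.346059) + (-0.346059) + (-0.348075) = -1.527526
H' = -(-1.527526) = 1.527526 ≈ 1.5275

1.5275


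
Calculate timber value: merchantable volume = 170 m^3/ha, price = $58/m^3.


Value = 170 * 58 = $9860/ha

$9860/ha


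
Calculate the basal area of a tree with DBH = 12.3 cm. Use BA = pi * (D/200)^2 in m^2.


D/200 = 12.3/200 = 0.0615 m
(D/200)^2 = 0.0615^2 = 0.00378225
BA = 3.141593 * 0.00378225 = 0.0118823 ≈ 0.0119 m^2

0.0119 m^2


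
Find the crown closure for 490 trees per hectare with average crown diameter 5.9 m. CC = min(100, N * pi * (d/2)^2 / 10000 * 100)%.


(d/2)^2 = (5.9/2)^2 = 2.95^2 = 8.7025
Crown area = 3.141593 * 8.7025 = 27.3397 m^2
N * area / 10000 * 100 = 490 * 27.3397 / 10000 * 100 = 133.965
CC = min(100, 133.965) = 100%

100%


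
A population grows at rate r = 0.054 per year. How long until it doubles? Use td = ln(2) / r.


td = ln(2) / 0.054 = 0.693147 / 0.054 = 12.8361 ≈ 12.8 years

12.8 years


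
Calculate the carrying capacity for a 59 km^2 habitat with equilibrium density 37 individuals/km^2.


K = 37 * 59 = 2183 individuals

2183 individuals
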